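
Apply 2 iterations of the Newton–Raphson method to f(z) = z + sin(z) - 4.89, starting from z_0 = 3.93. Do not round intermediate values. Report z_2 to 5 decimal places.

-331.87597

f'(z) = 1 + cos(z)
z_0 = 3.930000: f = -1.669231, f' = 0.295024 → z_1 = 3.930000 - (-1.669231)/(0.295024) = 9.587947
z_1 = 9.587947: f = 4.535501, f' = 0.013283 → z_2 = 9.587947 - (4.535501)/(0.013283) = -331.875966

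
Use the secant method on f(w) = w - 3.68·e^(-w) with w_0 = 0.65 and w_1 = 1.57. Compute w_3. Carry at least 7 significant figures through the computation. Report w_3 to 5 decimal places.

f(w_0) = -1.271128, f(w_1) = 0.804394
w_2 = 1.570000 - (0.804394)·(1.570000 - 0.650000)/(0.804394 - (-1.271128)) = 1.213443; f(w_2) = 0.119848
w_3 = 1.213443 - (0.119848)·(1.213443 - 1.570000)/(0.119848 - (0.804394)) = 1.151018; f(w_3) = -0.013020

1.15102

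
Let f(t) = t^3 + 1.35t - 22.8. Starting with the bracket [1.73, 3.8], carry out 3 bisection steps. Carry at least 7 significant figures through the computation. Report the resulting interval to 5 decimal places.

f(1.730000) = -15.286783, f(3.800000) = 37.202000 (opposite signs)
step 1: m = 2.765000, f(m) = 2.071797 > 0 → root in [1.730000, 2.765000]
step 2: m = 2.247500, f(m) = -8.413177 < 0 → root in [2.247500, 2.765000]
step 3: m = 2.506250, f(m) = -3.674082 < 0 → root in [2.506250, 2.765000]

[2.50625, 2.76500]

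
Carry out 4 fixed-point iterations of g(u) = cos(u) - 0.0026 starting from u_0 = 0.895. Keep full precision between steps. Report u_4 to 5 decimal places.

u_1 = g(0.895000) = 0.622919
u_2 = g(0.622919) = 0.809579
u_3 = g(0.809579) = 0.687203
u_4 = g(0.687203) = 0.770423

0.77042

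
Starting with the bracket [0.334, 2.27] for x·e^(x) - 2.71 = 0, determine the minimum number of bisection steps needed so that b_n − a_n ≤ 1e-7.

25

Initial width b − a = 2.27 − 0.334 = 1.936000.
After n steps the width is (b−a)/2^n; need (b−a)/2^n ≤ 1e-7.
So n ≥ log₂(1.936000/1e-7) = log₂(19360000.0000) ≈ 24.2066.
Hence n = 25.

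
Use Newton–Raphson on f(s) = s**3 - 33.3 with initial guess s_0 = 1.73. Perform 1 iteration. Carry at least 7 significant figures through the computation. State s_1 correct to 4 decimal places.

4.8621

f'(s) = 3s**2
s_0 = 1.730000: f = -28.122283, f' = 8.978700 → s_1 = 1.730000 - (-28.122283)/(8.978700) = 4.862111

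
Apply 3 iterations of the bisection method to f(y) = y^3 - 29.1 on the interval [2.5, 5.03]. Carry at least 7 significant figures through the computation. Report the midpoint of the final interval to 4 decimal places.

2.9744

f(2.500000) = -13.475000, f(5.030000) = 98.163527 (opposite signs)
step 1: m = 3.765000, f(m) = 24.269722 > 0 → root in [2.500000, 3.765000]
step 2: m = 3.132500, f(m) = 1.637832 > 0 → root in [2.500000, 3.132500]
step 3: m = 2.816250, f(m) = -6.763578 < 0 → root in [2.816250, 3.132500]
Midpoint of [2.816250, 3.132500] = 2.974375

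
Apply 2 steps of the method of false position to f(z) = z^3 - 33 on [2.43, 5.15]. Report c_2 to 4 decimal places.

3.0474

f(2.430000) = -18.651093, f(5.150000) = 103.590875
step 1: c = 2.845005, f(c) = -9.972388 < 0 → new bracket [2.845005, 5.150000]
step 2: c = 3.047414, f(c) = -4.699475 < 0 → new bracket [3.047414, 5.150000]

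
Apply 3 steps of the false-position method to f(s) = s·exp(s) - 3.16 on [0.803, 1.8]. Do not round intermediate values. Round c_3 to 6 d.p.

f(0.803000) = -1.367521, f(1.800000) = 7.729365
step 1: c = 0.952878, f(c) = -0.689035 < 0 → new bracket [0.952878, 1.800000]
step 2: c = 1.022213, f(c) = -0.318922 < 0 → new bracket [1.022213, 1.800000]
step 3: c = 1.053034, f(c) = -0.141652 < 0 → new bracket [1.053034, 1.800000]

1.053034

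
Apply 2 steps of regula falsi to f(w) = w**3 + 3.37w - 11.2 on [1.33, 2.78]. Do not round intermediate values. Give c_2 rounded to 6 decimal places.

f(1.330000) = -4.365263, f(2.780000) = 19.653552
step 1: c = 1.593528, f(c) = -1.783314 < 0 → new bracket [1.593528, 2.780000]
step 2: c = 1.692230, f(c) = -0.651248 < 0 → new bracket [1.692230, 2.780000]

1.692230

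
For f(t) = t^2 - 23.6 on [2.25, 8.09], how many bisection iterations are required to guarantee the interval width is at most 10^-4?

16

Initial width b − a = 8.09 − 2.25 = 5.840000.
After n steps the width is (b−a)/2^n; need (b−a)/2^n ≤ 10^-4.
So n ≥ log₂(5.840000/10^-4) = log₂(58400.0000) ≈ 15.8337.
Hence n = 16.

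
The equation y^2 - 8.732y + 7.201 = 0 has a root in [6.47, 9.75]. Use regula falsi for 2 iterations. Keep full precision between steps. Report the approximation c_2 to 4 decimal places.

7.7306

f(6.470000) = -7.434140, f(9.750000) = 17.126500
step 1: c = 7.462807, f(c) = -2.270741 < 0 → new bracket [7.462807, 9.750000]
step 2: c = 7.730558, f(c) = -0.540707 < 0 → new bracket [7.730558, 9.750000]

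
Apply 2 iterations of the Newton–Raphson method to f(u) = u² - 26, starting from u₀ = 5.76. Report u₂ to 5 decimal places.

Newton update: u ← u − f(u)/f'(u).
f'(u) = 2u
u_0 = 5.760000: f = 7.177600, f' = 11.520000 → u_1 = 5.760000 - (7.177600)/(11.520000) = 5.136944
u_1 = 5.136944: f = 0.388198, f' = 10.273889 → u_2 = 5.136944 - (0.388198)/(10.273889) = 5.099160

5.09916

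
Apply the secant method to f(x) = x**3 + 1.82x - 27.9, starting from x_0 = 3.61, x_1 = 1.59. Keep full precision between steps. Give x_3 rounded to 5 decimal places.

3.03157

f(x_0) = 25.716081, f(x_1) = -20.986521
x_2 = 1.590000 - (-20.986521)·(1.590000 - 3.610000)/(-20.986521 - (25.716081)) = 2.497718; f(x_2) = -7.771911
x_3 = 2.497718 - (-7.771911)·(2.497718 - 1.590000)/(-7.771911 - (-20.986521)) = 3.031574; f(x_3) = 5.478955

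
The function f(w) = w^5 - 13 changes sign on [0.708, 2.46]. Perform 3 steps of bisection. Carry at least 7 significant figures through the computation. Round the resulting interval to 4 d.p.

[1.5840, 1.8030]

f(0.708000) = -12.822104, f(2.460000) = 77.089782 (opposite signs)
step 1: m = 1.584000, f(m) = -3.028147 < 0 → root in [1.584000, 2.460000]
step 2: m = 2.022000, f(m) = 20.799148 > 0 → root in [1.584000, 2.022000]
step 3: m = 1.803000, f(m) = 6.053670 > 0 → root in [1.584000, 1.803000]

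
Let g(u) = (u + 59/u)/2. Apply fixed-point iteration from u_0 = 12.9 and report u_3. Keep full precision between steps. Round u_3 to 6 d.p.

u_1 = g(12.900000) = 8.736822
u_2 = g(8.736822) = 7.744925
u_3 = g(7.744925) = 7.681408

7.681408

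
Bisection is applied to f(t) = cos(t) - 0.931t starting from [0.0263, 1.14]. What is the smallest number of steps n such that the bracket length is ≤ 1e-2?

7

Initial width b − a = 1.14 − 0.0263 = 1.113700.
After n steps the width is (b−a)/2^n; need (b−a)/2^n ≤ 1e-2.
So n ≥ log₂(1.113700/1e-2) = log₂(111.3700) ≈ 6.7992.
Hence n = 7.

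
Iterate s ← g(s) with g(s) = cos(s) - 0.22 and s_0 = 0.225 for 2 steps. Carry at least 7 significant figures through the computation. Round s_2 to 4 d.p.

s_1 = g(0.225000) = 0.754794
s_2 = g(0.754794) = 0.508413

0.5084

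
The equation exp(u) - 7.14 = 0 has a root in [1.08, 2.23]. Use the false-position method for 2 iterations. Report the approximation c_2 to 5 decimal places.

1.94942

f(1.080000) = -4.195320, f(2.230000) = 2.159866
step 1: c = 1.839162, f(c) = -0.848734 < 0 → new bracket [1.839162, 2.230000]
step 2: c = 1.949419, f(c) = -0.115397 < 0 → new bracket [1.949419, 2.230000]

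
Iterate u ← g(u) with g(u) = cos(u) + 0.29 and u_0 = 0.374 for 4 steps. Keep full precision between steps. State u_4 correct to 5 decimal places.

0.74684

u_1 = g(0.374000) = 1.220873
u_2 = g(1.220873) = 0.632825
u_3 = g(0.632825) = 1.096360
u_4 = g(1.096360) = 0.746837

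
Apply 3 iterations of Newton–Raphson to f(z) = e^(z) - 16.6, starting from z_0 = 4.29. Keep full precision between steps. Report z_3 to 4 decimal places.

f'(z) = e^(z)
z_0 = 4.290000: f = 56.366468, f' = 72.966468 → z_1 = 4.290000 - (56.366468)/(72.966468) = 3.517502
z_1 = 3.517502: f = 17.100132, f' = 33.700132 → z_2 = 3.517502 - (17.100132)/(33.700132) = 3.010081
z_2 = 3.010081: f = 3.689052, f' = 20.289052 → z_3 = 3.010081 - (3.689052)/(20.289052) = 2.828257

2.8283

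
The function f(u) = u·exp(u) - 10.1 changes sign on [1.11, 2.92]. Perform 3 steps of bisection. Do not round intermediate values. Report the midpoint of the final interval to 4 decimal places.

1.6756

f(1.110000) = -6.731862, f(2.920000) = 44.040559 (opposite signs)
step 1: m = 2.015000, f(m) = 5.013966 > 0 → root in [1.110000, 2.015000]
step 2: m = 1.562500, f(m) = -2.645729 < 0 → root in [1.562500, 2.015000]
step 3: m = 1.788750, f(m) = 0.600249 > 0 → root in [1.562500, 1.788750]
Midpoint of [1.562500, 1.788750] = 1.675625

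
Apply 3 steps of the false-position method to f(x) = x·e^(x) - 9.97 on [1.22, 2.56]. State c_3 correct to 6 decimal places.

1.689842

f(1.220000) = -5.837631, f(2.560000) = 23.145692
step 1: c = 1.489894, f(c) = -3.359899 < 0 → new bracket [1.489894, 2.560000]
step 2: c = 1.625543, f(c) = -1.710332 < 0 → new bracket [1.625543, 2.560000]
step 3: c = 1.689842, f(c) = -0.813377 < 0 → new bracket [1.689842, 2.560000]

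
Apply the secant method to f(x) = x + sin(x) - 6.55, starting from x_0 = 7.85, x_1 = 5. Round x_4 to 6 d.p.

f(x_0) = 2.299992, f(x_1) = -2.508924
x_2 = 5.000000 - (-2.508924)·(5.000000 - 7.850000)/(-2.508924 - (2.299992)) = 6.486912; f(x_2) = 0.139232
x_3 = 6.486912 - (0.139232)·(6.486912 - 5.000000)/(0.139232 - (-2.508924)) = 6.408735; f(x_3) = -0.016046
x_4 = 6.408735 - (-0.016046)·(6.408735 - 6.486912)/(-0.016046 - (0.139232)) = 6.416813; f(x_4) = 0.000044

6.416813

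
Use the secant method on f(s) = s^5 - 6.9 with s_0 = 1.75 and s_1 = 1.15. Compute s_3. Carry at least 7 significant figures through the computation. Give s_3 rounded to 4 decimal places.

1.5429

Secant update: s_(k+1) = s_k − f(s_k)·(s_k − s_(k-1))/(f(s_k) − f(s_(k-1))).
f(s_0) = 9.513086, f(s_1) = -4.888643
s_2 = 1.150000 - (-4.888643)·(1.150000 - 1.750000)/(-4.888643 - (9.513086)) = 1.353669; f(s_2) = -2.354701
s_3 = 1.353669 - (-2.354701)·(1.353669 - 1.150000)/(-2.354701 - (-4.888643)) = 1.542931; f(s_3) = 1.844460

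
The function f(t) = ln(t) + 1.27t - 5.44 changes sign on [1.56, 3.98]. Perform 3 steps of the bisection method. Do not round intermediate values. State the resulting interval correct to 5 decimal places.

[3.07250, 3.37500]

f(1.560000) = -3.014114, f(3.980000) = 0.995882 (opposite signs)
step 1: m = 2.770000, f(m) = -0.903253 < 0 → root in [2.770000, 3.980000]
step 2: m = 3.375000, f(m) = 0.062645 > 0 → root in [2.770000, 3.375000]
step 3: m = 3.072500, f(m) = -0.415433 < 0 → root in [3.072500, 3.375000]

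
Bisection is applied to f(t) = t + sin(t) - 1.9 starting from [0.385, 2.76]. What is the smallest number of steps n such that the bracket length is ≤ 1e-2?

Initial width b − a = 2.76 − 0.385 = 2.375000.
After n steps the width is (b−a)/2^n; need (b−a)/2^n ≤ 1e-2.
So n ≥ log₂(2.375000/1e-2) = log₂(237.5000) ≈ 7.8918.
Hence n = 8.

8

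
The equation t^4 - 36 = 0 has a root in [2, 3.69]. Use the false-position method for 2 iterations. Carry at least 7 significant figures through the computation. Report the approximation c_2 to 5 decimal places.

2.31541

False-position update: c = (a·f(b) − b·f(a))/(f(b) − f(a)); replace the endpoint whose sign matches f(c).
f(2.000000) = -20.000000, f(3.690000) = 149.398179
step 1: c = 2.199530, f(c) = -12.594417 < 0 → new bracket [2.199530, 3.690000]
step 2: c = 2.315409, f(c) = -7.258391 < 0 → new bracket [2.315409, 3.690000]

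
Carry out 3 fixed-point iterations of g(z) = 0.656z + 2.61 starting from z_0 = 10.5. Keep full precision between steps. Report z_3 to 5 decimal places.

8.40949

z_1 = g(10.500000) = 9.498000
z_2 = g(9.498000) = 8.840688
z_3 = g(8.840688) = 8.409491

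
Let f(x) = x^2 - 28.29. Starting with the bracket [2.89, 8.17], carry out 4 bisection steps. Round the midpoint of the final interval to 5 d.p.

f(2.890000) = -19.937900, f(8.170000) = 38.458900 (opposite signs)
step 1: m = 5.530000, f(m) = 2.290900 > 0 → root in [2.890000, 5.530000]
step 2: m = 4.210000, f(m) = -10.565900 < 0 → root in [4.210000, 5.530000]
step 3: m = 4.870000, f(m) = -4.573100 < 0 → root in [4.870000, 5.530000]
step 4: m = 5.200000, f(m) = -1.250000 < 0 → root in [5.200000, 5.530000]
Midpoint of [5.200000, 5.530000] = 5.365000

5.36500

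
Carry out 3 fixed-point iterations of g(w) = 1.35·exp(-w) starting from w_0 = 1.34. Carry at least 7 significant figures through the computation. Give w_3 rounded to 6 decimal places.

w_1 = g(1.340000) = 0.353492
w_2 = g(0.353492) = 0.948013
w_3 = g(0.948013) = 0.523139

0.523139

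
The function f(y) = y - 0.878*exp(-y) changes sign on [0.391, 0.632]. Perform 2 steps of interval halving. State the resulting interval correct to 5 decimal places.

f(0.391000) = -0.202862, f(0.632000) = 0.165319 (opposite signs)
step 1: m = 0.511500, f(m) = -0.014945 < 0 → root in [0.511500, 0.632000]
step 2: m = 0.571750, f(m) = 0.076087 > 0 → root in [0.511500, 0.571750]

[0.51150, 0.57175]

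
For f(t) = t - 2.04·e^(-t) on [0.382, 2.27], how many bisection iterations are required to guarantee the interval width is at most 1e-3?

11

Initial width b − a = 2.27 − 0.382 = 1.888000.
After n steps the width is (b−a)/2^n; need (b−a)/2^n ≤ 1e-3.
So n ≥ log₂(1.888000/1e-3) = log₂(1888.0000) ≈ 10.8826.
Hence n = 11.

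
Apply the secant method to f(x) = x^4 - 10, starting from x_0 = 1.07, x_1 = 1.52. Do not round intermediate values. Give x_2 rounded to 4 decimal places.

2.0409

Secant update: x_(k+1) = x_k − f(x_k)·(x_k − x_(k-1))/(f(x_k) − f(x_(k-1))).
f(x_0) = -8.689204, f(x_1) = -4.662052
x_2 = 1.520000 - (-4.662052)·(1.520000 - 1.070000)/(-4.662052 - (-8.689204)) = 2.040945; f(x_2) = 7.351016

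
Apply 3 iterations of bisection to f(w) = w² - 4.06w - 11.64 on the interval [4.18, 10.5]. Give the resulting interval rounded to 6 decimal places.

f(4.180000) = -11.138400, f(10.500000) = 55.980000 (opposite signs)
step 1: m = 7.340000, f(m) = 12.435200 > 0 → root in [4.180000, 7.340000]
step 2: m = 5.760000, f(m) = -1.848000 < 0 → root in [5.760000, 7.340000]
step 3: m = 6.550000, f(m) = 4.669500 > 0 → root in [5.760000, 6.550000]

[5.760000, 6.550000]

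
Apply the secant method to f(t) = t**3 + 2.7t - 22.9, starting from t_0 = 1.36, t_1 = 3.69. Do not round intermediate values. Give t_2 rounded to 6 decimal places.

2.080862

f(t_0) = -16.712544, f(t_1) = 37.306409
t_2 = 3.690000 - (37.306409)·(3.690000 - 1.360000)/(37.306409 - (-16.712544)) = 2.080862; f(t_2) = -8.271563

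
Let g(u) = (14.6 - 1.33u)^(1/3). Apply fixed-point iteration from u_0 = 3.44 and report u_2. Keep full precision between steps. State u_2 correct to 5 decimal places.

2.27227

u_1 = g(3.440000) = 2.156214
u_2 = g(2.156214) = 2.272272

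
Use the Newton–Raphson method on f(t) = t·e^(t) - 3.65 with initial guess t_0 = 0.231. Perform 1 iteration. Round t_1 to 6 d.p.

2.396840

f'(t) = (t + 1)·e^(t)
t_0 = 0.231000: f = -3.358973, f' = 1.550887 → t_1 = 0.231000 - (-3.358973)/(1.550887) = 2.396840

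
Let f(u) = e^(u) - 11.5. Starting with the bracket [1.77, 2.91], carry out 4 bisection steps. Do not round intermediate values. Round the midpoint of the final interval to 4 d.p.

f(1.770000) = -5.629147, f(2.910000) = 6.856799 (opposite signs)
step 1: m = 2.340000, f(m) = -1.118763 < 0 → root in [2.340000, 2.910000]
step 2: m = 2.625000, f(m) = 2.304574 > 0 → root in [2.340000, 2.625000]
step 3: m = 2.482500, f(m) = 0.471155 > 0 → root in [2.340000, 2.482500]
step 4: m = 2.411250, f(m) = -0.352113 < 0 → root in [2.411250, 2.482500]
Midpoint of [2.411250, 2.482500] = 2.446875

2.4469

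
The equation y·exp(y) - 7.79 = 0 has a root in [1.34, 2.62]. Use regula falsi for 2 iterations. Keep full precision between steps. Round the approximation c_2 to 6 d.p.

1.513592

False-position update: c = (a·f(b) − b·f(a))/(f(b) − f(a)); replace the endpoint whose sign matches f(c).
f(1.340000) = -2.672482, f(2.620000) = 28.197596
step 1: c = 1.450812, f(c) = -1.599998 < 0 → new bracket [1.450812, 2.620000]
step 2: c = 1.513592, f(c) = -0.913719 < 0 → new bracket [1.513592, 2.620000]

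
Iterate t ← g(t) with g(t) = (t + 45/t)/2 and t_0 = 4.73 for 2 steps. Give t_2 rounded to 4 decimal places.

6.7202

t_1 = g(4.730000) = 7.121871
t_2 = g(7.121871) = 6.720218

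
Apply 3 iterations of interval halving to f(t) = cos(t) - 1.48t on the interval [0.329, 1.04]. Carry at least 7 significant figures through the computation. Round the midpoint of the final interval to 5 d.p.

0.55119

f(0.329000) = 0.459446, f(1.040000) = -1.032980 (opposite signs)
step 1: m = 0.684500, f(m) = -0.238325 < 0 → root in [0.329000, 0.684500]
step 2: m = 0.506750, f(m) = 0.124336 > 0 → root in [0.506750, 0.684500]
step 3: m = 0.595625, f(m) = -0.053727 < 0 → root in [0.506750, 0.595625]
Midpoint of [0.506750, 0.595625] = 0.551188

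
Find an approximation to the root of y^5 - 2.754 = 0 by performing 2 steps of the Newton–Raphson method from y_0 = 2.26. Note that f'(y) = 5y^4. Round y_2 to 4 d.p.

1.5125

y_0 = 2.260000: f = 56.203926, f' = 130.437889 → y_1 = 2.260000 - (56.203926)/(130.437889) = 1.829113
y_1 = 1.829113: f = 17.720027, f' = 55.967077 → y_2 = 1.829113 - (17.720027)/(55.967077) = 1.512498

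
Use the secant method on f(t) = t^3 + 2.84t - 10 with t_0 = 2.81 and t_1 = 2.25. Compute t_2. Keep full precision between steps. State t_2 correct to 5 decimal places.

1.89827

f(t_0) = 20.168441, f(t_1) = 7.780625
t_2 = 2.250000 - (7.780625)·(2.250000 - 2.810000)/(7.780625 - (20.168441)) = 1.898271; f(t_2) = 2.231386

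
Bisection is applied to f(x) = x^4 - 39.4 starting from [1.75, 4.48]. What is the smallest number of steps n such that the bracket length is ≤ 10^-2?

Initial width b − a = 4.48 − 1.75 = 2.730000.
After n steps the width is (b−a)/2^n; need (b−a)/2^n ≤ 10^-2.
So n ≥ log₂(2.730000/10^-2) = log₂(273.0000) ≈ 8.0928.
Hence n = 9.

9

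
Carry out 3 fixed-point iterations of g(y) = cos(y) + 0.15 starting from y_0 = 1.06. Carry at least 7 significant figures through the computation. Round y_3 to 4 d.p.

0.7294

y_1 = g(1.060000) = 0.638872
y_2 = g(0.638872) = 0.952769
y_3 = g(0.952769) = 0.729429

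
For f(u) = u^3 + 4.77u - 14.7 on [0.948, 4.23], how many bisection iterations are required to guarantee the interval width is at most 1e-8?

Initial width b − a = 4.23 − 0.948 = 3.282000.
After n steps the width is (b−a)/2^n; need (b−a)/2^n ≤ 1e-8.
So n ≥ log₂(3.282000/1e-8) = log₂(328200000.0000) ≈ 28.2900.
Hence n = 29.

29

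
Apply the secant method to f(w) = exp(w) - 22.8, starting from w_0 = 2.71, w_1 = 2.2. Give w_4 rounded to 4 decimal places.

3.1121

f(w_0) = -7.770724, f(w_1) = -13.774987
w_2 = 2.200000 - (-13.774987)·(2.200000 - 2.710000)/(-13.774987 - (-7.770724)) = 3.370043; f(w_2) = 6.279770
w_3 = 3.370043 - (6.279770)·(3.370043 - 2.200000)/(6.279770 - (-13.774987)) = 3.003666; f(w_3) = -2.640697
w_4 = 3.003666 - (-2.640697)·(3.003666 - 3.370043)/(-2.640697 - (6.279770)) = 3.112123; f(w_4) = -0.331300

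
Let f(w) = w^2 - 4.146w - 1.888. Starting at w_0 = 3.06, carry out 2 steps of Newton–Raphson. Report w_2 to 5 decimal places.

4.73915

f'(w) = 2w - 4.146
w_0 = 3.060000: f = -5.211160, f' = 1.974000 → w_1 = 3.060000 - (-5.211160)/(1.974000) = 5.699899
w_1 = 5.699899: f = 6.969065, f' = 7.253797 → w_2 = 5.699899 - (6.969065)/(7.253797) = 4.739152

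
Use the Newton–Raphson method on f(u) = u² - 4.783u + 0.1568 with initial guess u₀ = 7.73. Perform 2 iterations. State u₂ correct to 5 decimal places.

4.85841

f'(u) = 2u - 4.783
u_0 = 7.730000: f = 22.937110, f' = 10.677000 → u_1 = 7.730000 - (22.937110)/(10.677000) = 5.581727
u_1 = 5.581727: f = 4.615077, f' = 6.380454 → u_2 = 5.581727 - (4.615077)/(6.380454) = 4.858412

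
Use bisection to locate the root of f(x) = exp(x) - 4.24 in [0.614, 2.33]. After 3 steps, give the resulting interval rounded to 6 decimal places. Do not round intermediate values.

[1.257500, 1.472000]

f(0.614000) = -2.392192, f(2.330000) = 6.037942 (opposite signs)
step 1: m = 1.472000, f(m) = 0.117942 > 0 → root in [0.614000, 1.472000]
step 2: m = 1.043000, f(m) = -1.402283 < 0 → root in [1.043000, 1.472000]
step 3: m = 1.257500, f(m) = -0.723381 < 0 → root in [1.257500, 1.472000]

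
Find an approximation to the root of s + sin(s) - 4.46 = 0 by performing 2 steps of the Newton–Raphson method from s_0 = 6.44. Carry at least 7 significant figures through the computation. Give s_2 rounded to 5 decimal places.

f'(s) = 1 + cos(s)
s_0 = 6.440000: f = 2.136173, f' = 1.987730 → s_1 = 6.440000 - (2.136173)/(1.987730) = 5.365320
s_1 = 5.365320: f = 0.111014, f' = 1.607517 → s_2 = 5.365320 - (0.111014)/(1.607517) = 5.296261

5.29626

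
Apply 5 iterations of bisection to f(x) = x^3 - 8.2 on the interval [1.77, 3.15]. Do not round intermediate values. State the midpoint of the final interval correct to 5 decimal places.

2.00719

f(1.770000) = -2.654767, f(3.150000) = 23.055875 (opposite signs)
step 1: m = 2.460000, f(m) = 6.686936 > 0 → root in [1.770000, 2.460000]
step 2: m = 2.115000, f(m) = 1.260871 > 0 → root in [1.770000, 2.115000]
step 3: m = 1.942500, f(m) = -0.870353 < 0 → root in [1.942500, 2.115000]
step 4: m = 2.028750, f(m) = 0.149983 > 0 → root in [1.942500, 2.028750]
step 5: m = 1.985625, f(m) = -0.371263 < 0 → root in [1.985625, 2.028750]
Midpoint of [1.985625, 2.028750] = 2.007188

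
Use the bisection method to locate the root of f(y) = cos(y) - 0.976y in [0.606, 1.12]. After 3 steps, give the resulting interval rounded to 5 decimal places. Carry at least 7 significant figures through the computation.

f(0.606000) = 0.230477, f(1.120000) = -0.657438 (opposite signs)
step 1: m = 0.863000, f(m) = -0.192127 < 0 → root in [0.606000, 0.863000]
step 2: m = 0.734500, f(m) = 0.025294 > 0 → root in [0.734500, 0.863000]
step 3: m = 0.798750, f(m) = -0.081977 < 0 → root in [0.734500, 0.798750]

[0.73450, 0.79875]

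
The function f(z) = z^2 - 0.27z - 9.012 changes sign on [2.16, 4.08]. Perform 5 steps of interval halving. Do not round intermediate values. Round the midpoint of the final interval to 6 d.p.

f(2.160000) = -4.929600, f(4.080000) = 6.532800 (opposite signs)
step 1: m = 3.120000, f(m) = -0.120000 < 0 → root in [3.120000, 4.080000]
step 2: m = 3.600000, f(m) = 2.976000 > 0 → root in [3.120000, 3.600000]
step 3: m = 3.360000, f(m) = 1.370400 > 0 → root in [3.120000, 3.360000]
step 4: m = 3.240000, f(m) = 0.610800 > 0 → root in [3.120000, 3.240000]
step 5: m = 3.180000, f(m) = 0.241800 > 0 → root in [3.120000, 3.180000]
Midpoint of [3.120000, 3.180000] = 3.150000

3.150000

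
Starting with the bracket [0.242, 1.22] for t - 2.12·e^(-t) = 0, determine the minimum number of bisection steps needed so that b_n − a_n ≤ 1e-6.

Initial width b − a = 1.22 − 0.242 = 0.978000.
After n steps the width is (b−a)/2^n; need (b−a)/2^n ≤ 1e-6.
So n ≥ log₂(0.978000/1e-6) = log₂(978000.0000) ≈ 19.8995.
Hence n = 20.

20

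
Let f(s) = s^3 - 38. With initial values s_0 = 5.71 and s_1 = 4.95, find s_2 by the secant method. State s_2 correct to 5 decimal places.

Secant update: s_(k+1) = s_k − f(s_k)·(s_k − s_(k-1))/(f(s_k) − f(s_(k-1))).
f(s_0) = 148.169411, f(s_1) = 83.287375
s_2 = 4.950000 - (83.287375)·(4.950000 - 5.710000)/(83.287375 - (148.169411)) = 3.974408; f(s_2) = 24.779420

3.97441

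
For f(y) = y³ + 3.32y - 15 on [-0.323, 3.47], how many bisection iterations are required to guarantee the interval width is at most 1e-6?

Initial width b − a = 3.47 − -0.323 = 3.793000.
After n steps the width is (b−a)/2^n; need (b−a)/2^n ≤ 1e-6.
So n ≥ log₂(3.793000/1e-6) = log₂(3793000.0000) ≈ 21.8549.
Hence n = 22.

22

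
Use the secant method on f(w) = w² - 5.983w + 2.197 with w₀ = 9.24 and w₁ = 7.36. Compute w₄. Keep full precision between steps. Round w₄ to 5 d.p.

5.60452

f(w_0) = 32.291680, f(w_1) = 12.331720
w_2 = 7.360000 - (12.331720)·(7.360000 - 9.240000)/(12.331720 - (32.291680)) = 6.198493; f(w_2) = 3.532732
w_3 = 6.198493 - (3.532732)·(6.198493 - 7.360000)/(3.532732 - (12.331720)) = 5.732156; f(w_3) = 0.759124
w_4 = 5.732156 - (0.759124)·(5.732156 - 6.198493)/(0.759124 - (3.532732)) = 5.604522; f(w_4) = 0.075811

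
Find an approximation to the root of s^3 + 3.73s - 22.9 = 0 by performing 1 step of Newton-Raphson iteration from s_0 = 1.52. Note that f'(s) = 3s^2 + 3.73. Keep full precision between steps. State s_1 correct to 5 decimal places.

2.80678

Newton update: s ← s − f(s)/f'(s).
s_0 = 1.520000: f = -13.718592, f' = 10.661200 → s_1 = 1.520000 - (-13.718592)/(10.661200) = 2.806777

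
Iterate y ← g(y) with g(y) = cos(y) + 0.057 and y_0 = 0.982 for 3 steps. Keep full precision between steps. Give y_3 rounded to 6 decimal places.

y_1 = g(0.982000) = 0.612360
y_2 = g(0.612360) = 0.875294
y_3 = g(0.875294) = 0.697772

0.697772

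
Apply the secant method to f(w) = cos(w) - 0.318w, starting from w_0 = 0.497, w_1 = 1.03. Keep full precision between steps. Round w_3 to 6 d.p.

f(w_0) = 0.720971, f(w_1) = 0.187279
w_2 = 1.030000 - (0.187279)·(1.030000 - 0.497000)/(0.187279 - (0.720971)) = 1.217036; f(w_2) = -0.040590
w_3 = 1.217036 - (-0.040590)·(1.217036 - 1.030000)/(-0.040590 - (0.187279)) = 1.183720; f(w_3) = 0.001060

1.183720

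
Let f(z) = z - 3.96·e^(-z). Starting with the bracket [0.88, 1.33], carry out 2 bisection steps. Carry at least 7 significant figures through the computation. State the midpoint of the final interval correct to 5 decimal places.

1.16125

f(0.880000) = -0.762540, f(1.330000) = 0.282670 (opposite signs)
step 1: m = 1.105000, f(m) = -0.206595 < 0 → root in [1.105000, 1.330000]
step 2: m = 1.217500, f(m) = 0.045462 > 0 → root in [1.105000, 1.217500]
Midpoint of [1.105000, 1.217500] = 1.161250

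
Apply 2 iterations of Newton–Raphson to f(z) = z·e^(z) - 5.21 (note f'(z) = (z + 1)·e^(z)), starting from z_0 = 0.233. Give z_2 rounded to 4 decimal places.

2.6589

z_0 = 0.233000: f = -4.915865, f' = 1.556516 → z_1 = 0.233000 - (-4.915865)/(1.556516) = 3.391248
z_1 = 3.391248: f = 95.520270, f' = 130.433276 → z_2 = 3.391248 - (95.520270)/(130.433276) = 2.658918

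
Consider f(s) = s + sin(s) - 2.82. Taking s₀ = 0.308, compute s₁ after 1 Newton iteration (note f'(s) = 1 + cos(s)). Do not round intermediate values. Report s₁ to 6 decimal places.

Newton update: s ← s − f(s)/f'(s).
s_0 = 0.308000: f = -2.208847, f' = 1.952942 → s_1 = 0.308000 - (-2.208847)/(1.952942) = 1.439036

1.439036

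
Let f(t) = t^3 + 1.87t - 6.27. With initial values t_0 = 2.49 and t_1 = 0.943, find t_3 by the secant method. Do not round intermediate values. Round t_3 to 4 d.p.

1.6026

Secant update: t_(k+1) = t_k − f(t_k)·(t_k − t_(k-1))/(f(t_k) − f(t_(k-1))).
f(t_0) = 13.824549, f(t_1) = -3.668028
t_2 = 0.943000 - (-3.668028)·(0.943000 - 2.490000)/(-3.668028 - (13.824549)) = 1.267391; f(t_2) = -1.864192
t_3 = 1.267391 - (-1.864192)·(1.267391 - 0.943000)/(-1.864192 - (-3.668028)) = 1.602637; f(t_3) = 0.843214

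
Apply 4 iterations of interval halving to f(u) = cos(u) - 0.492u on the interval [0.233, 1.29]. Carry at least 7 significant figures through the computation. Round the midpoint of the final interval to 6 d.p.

1.058781

f(0.233000) = 0.858342, f(1.290000) = -0.357559 (opposite signs)
step 1: m = 0.761500, f(m) = 0.349144 > 0 → root in [0.761500, 1.290000]
step 2: m = 1.025750, f(m) = 0.013789 > 0 → root in [1.025750, 1.290000]
step 3: m = 1.157875, f(m) = -0.168388 < 0 → root in [1.025750, 1.157875]
step 4: m = 1.091813, f(m) = -0.076294 < 0 → root in [1.025750, 1.091813]
Midpoint of [1.025750, 1.091813] = 1.058781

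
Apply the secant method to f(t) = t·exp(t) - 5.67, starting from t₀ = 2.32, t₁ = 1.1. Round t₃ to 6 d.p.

1.437243

f(t_0) = 17.937564, f(t_1) = -2.365417
t_2 = 1.100000 - (-2.365417)·(1.100000 - 2.320000)/(-2.365417 - (17.937564)) = 1.242137; f(t_2) = -1.368470
t_3 = 1.242137 - (-1.368470)·(1.242137 - 1.100000)/(-1.368470 - (-2.365417)) = 1.437243; f(t_3) = 0.379469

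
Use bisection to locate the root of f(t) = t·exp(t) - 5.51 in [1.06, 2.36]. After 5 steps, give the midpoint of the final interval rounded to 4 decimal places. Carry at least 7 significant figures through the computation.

f(1.060000) = -2.450447, f(2.360000) = 19.484645 (opposite signs)
step 1: m = 1.710000, f(m) = 3.944524 > 0 → root in [1.060000, 1.710000]
step 2: m = 1.385000, f(m) = 0.022834 > 0 → root in [1.060000, 1.385000]
step 3: m = 1.222500, f(m) = -1.358798 < 0 → root in [1.222500, 1.385000]
step 4: m = 1.303750, f(m) = -0.708181 < 0 → root in [1.303750, 1.385000]
step 5: m = 1.344375, f(m) = -0.353262 < 0 → root in [1.344375, 1.385000]
Midpoint of [1.344375, 1.385000] = 1.364688

1.3647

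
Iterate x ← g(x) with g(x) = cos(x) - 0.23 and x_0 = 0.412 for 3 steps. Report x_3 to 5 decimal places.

0.62586

x_1 = g(0.412000) = 0.686322
x_2 = g(0.686322) = 0.543582
x_3 = g(0.543582) = 0.625861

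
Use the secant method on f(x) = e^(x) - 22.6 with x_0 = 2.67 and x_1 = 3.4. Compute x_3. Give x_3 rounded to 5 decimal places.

Secant update: x_(k+1) = x_k − f(x_k)·(x_k − x_(k-1))/(f(x_k) − f(x_(k-1))).
f(x_0) = -8.160031, f(x_1) = 7.364100
x_2 = 3.400000 - (7.364100)·(3.400000 - 2.670000)/(7.364100 - (-8.160031)) = 3.053714; f(x_2) = -1.406093
x_3 = 3.053714 - (-1.406093)·(3.053714 - 3.400000)/(-1.406093 - (7.364100)) = 3.109233; f(x_3) = -0.196156

3.10923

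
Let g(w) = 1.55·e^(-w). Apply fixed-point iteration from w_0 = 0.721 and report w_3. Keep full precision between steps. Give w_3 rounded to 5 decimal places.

w_1 = g(0.721000) = 0.753712
w_2 = g(0.753712) = 0.729455
w_3 = g(0.729455) = 0.747366

0.74737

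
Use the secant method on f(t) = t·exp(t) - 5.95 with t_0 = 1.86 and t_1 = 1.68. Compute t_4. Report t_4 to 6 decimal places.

1.427951

f(t_0) = 5.998150, f(t_1) = 3.064134
t_2 = 1.680000 - (3.064134)·(1.680000 - 1.860000)/(3.064134 - (5.998150)) = 1.492017; f(t_2) = 0.683592
t_3 = 1.492017 - (0.683592)·(1.492017 - 1.680000)/(0.683592 - (3.064134)) = 1.438037; f(t_3) = 0.107610
t_4 = 1.438037 - (0.107610)·(1.438037 - 1.492017)/(0.107610 - (0.683592)) = 1.427951; f(t_4) = 0.004769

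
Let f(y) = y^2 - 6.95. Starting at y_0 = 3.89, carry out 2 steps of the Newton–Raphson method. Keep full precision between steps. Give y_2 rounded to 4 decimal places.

f'(y) = 2y
y_0 = 3.890000: f = 8.182100, f' = 7.780000 → y_1 = 3.890000 - (8.182100)/(7.780000) = 2.838316
y_1 = 2.838316: f = 1.106039, f' = 5.676632 → y_2 = 2.838316 - (1.106039)/(5.676632) = 2.643476

2.6435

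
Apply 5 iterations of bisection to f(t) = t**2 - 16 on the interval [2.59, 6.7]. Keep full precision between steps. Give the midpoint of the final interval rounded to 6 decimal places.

3.938594

f(2.590000) = -9.291900, f(6.700000) = 28.890000 (opposite signs)
step 1: m = 4.645000, f(m) = 5.576025 > 0 → root in [2.590000, 4.645000]
step 2: m = 3.617500, f(m) = -2.913694 < 0 → root in [3.617500, 4.645000]
step 3: m = 4.131250, f(m) = 1.067227 > 0 → root in [3.617500, 4.131250]
step 4: m = 3.874375, f(m) = -0.989218 < 0 → root in [3.874375, 4.131250]
step 5: m = 4.002812, f(m) = 0.022508 > 0 → root in [3.874375, 4.002812]
Midpoint of [3.874375, 4.002812] = 3.938594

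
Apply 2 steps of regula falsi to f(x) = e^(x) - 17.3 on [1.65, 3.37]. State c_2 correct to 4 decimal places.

f(1.650000) = -12.093020, f(3.370000) = 11.778527
step 1: c = 2.521330, f(c) = -4.854863 < 0 → new bracket [2.521330, 3.370000]
step 2: c = 2.769035, f(c) = -1.356757 < 0 → new bracket [2.769035, 3.370000]

2.7690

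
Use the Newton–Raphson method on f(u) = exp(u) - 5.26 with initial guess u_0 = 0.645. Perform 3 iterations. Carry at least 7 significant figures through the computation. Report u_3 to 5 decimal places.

Newton update: u ← u − f(u)/f'(u).
f'(u) = exp(u)
u_0 = 0.645000: f = -3.354013, f' = 1.905987 → u_1 = 0.645000 - (-3.354013)/(1.905987) = 2.404725
u_1 = 2.404725: f = 5.815384, f' = 11.075384 → u_2 = 2.404725 - (5.815384)/(11.075384) = 1.879652
u_2 = 1.879652: f = 1.291225, f' = 6.551225 → u_3 = 1.879652 - (1.291225)/(6.551225) = 1.682555

1.68256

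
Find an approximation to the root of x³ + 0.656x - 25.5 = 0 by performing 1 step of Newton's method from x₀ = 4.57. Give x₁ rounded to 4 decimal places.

3.4179

f'(x) = 3x² + 0.656
x_0 = 4.570000: f = 72.941913, f' = 63.310700 → x_1 = 4.570000 - (72.941913)/(63.310700) = 3.417874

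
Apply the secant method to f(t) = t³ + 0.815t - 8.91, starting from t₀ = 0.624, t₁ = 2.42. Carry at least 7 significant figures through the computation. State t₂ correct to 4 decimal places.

Secant update: t_(k+1) = t_k − f(t_k)·(t_k − t_(k-1))/(f(t_k) − f(t_(k-1))).
f(t_0) = -8.158469, f(t_1) = 7.234788
t_2 = 2.420000 - (7.234788)·(2.420000 - 0.624000)/(7.234788 - (-8.158469)) = 1.575885; f(t_2) = -3.712079

1.5759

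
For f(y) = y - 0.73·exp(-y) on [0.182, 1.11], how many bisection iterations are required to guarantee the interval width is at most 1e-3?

10

Initial width b − a = 1.11 − 0.182 = 0.928000.
After n steps the width is (b−a)/2^n; need (b−a)/2^n ≤ 1e-3.
So n ≥ log₂(0.928000/1e-3) = log₂(928.0000) ≈ 9.8580.
Hence n = 10.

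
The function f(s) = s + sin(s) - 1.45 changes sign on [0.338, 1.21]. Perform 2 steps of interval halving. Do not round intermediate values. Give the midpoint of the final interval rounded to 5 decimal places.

0.66500

f(0.338000) = -0.780399, f(1.210000) = 0.695616 (opposite signs)
step 1: m = 0.774000, f(m) = 0.023001 > 0 → root in [0.338000, 0.774000]
step 2: m = 0.556000, f(m) = -0.366207 < 0 → root in [0.556000, 0.774000]
Midpoint of [0.556000, 0.774000] = 0.665000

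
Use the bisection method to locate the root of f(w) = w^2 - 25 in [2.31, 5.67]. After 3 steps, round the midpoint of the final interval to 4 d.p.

f(2.310000) = -19.663900, f(5.670000) = 7.148900 (opposite signs)
step 1: m = 3.990000, f(m) = -9.079900 < 0 → root in [3.990000, 5.670000]
step 2: m = 4.830000, f(m) = -1.671100 < 0 → root in [4.830000, 5.670000]
step 3: m = 5.250000, f(m) = 2.562500 > 0 → root in [4.830000, 5.250000]
Midpoint of [4.830000, 5.250000] = 5.040000

5.0400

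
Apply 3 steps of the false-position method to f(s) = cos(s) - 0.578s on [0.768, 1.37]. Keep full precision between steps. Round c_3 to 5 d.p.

False-position update: c = (a·f(b) − b·f(a))/(f(b) − f(a)); replace the endpoint whose sign matches f(c).
f(0.768000) = 0.275398, f(1.370000) = -0.592410
step 1: c = 0.959044, f(c) = 0.019976 > 0 → new bracket [0.959044, 1.370000]
step 2: c = 0.972449, f(c) = 0.001202 > 0 → new bracket [0.972449, 1.370000]
step 3: c = 0.973254, f(c) = 0.000071 > 0 → new bracket [0.973254, 1.370000]

0.97325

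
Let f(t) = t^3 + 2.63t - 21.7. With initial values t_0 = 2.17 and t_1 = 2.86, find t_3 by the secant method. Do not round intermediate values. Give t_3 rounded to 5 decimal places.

2.47131

f(t_0) = -5.774587, f(t_1) = 9.215456
t_2 = 2.860000 - (9.215456)·(2.860000 - 2.170000)/(9.215456 - (-5.774587)) = 2.435807; f(t_2) = -0.841796
t_3 = 2.435807 - (-0.841796)·(2.435807 - 2.860000)/(-0.841796 - (9.215456)) = 2.471313; f(t_3) = -0.107189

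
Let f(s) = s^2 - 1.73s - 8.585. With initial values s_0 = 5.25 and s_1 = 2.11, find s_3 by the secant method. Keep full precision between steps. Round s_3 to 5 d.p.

4.11989

f(s_0) = 9.895000, f(s_1) = -7.783200
s_2 = 2.110000 - (-7.783200)·(2.110000 - 5.250000)/(-7.783200 - (9.895000)) = 3.492451; f(s_2) = -2.429725
s_3 = 3.492451 - (-2.429725)·(3.492451 - 2.110000)/(-2.429725 - (-7.783200)) = 4.119890; f(s_3) = 1.261082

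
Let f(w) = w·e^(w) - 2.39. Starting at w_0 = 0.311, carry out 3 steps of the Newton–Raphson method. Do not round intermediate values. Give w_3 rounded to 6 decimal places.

Newton update: w ← w − f(w)/f'(w).
f'(w) = (w + 1)·e^(w)
w_0 = 0.311000: f = -1.965551, f' = 1.789239 → w_1 = 0.311000 - (-1.965551)/(1.789239) = 1.409540
w_1 = 1.409540: f = 3.380760, f' = 9.864832 → w_2 = 1.409540 - (3.380760)/(9.864832) = 1.066832
w_2 = 1.066832: f = 0.710382, f' = 6.006540 → w_3 = 1.066832 - (0.710382)/(6.006540) = 0.948564

0.948564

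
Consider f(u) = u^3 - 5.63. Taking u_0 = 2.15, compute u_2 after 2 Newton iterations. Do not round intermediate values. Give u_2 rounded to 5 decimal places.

f'(u) = 3u^2
u_0 = 2.150000: f = 4.308375, f' = 13.867500 → u_1 = 2.150000 - (4.308375)/(13.867500) = 1.839319
u_1 = 1.839319: f = 0.592585, f' = 10.149278 → u_2 = 1.839319 - (0.592585)/(10.149278) = 1.780932

1.78093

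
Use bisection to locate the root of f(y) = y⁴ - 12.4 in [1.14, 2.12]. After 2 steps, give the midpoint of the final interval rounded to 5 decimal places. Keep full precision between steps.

f(1.140000) = -10.711040, f(2.120000) = 7.799631 (opposite signs)
step 1: m = 1.630000, f(m) = -5.340882 < 0 → root in [1.630000, 2.120000]
step 2: m = 1.875000, f(m) = -0.040381 < 0 → root in [1.875000, 2.120000]
Midpoint of [1.875000, 2.120000] = 1.997500

1.99750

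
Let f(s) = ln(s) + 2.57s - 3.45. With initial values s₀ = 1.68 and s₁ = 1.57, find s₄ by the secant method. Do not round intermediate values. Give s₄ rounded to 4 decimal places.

Secant update: s_(k+1) = s_k − f(s_k)·(s_k − s_(k-1))/(f(s_k) − f(s_(k-1))).
f(s_0) = 1.386394, f(s_1) = 1.035976
s_2 = 1.570000 - (1.035976)·(1.570000 - 1.680000)/(1.035976 - (1.386394)) = 1.244796; f(s_2) = -0.031902
s_3 = 1.244796 - (-0.031902)·(1.244796 - 1.570000)/(-0.031902 - (1.035976)) = 1.254511; f(s_3) = 0.000840
s_4 = 1.254511 - (0.000840)·(1.254511 - 1.244796)/(0.000840 - (-0.031902)) = 1.254262; f(s_4) = 0.000001

1.2543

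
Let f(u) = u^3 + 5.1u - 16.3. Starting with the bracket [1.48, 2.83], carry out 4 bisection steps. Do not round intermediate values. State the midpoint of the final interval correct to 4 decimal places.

f(1.480000) = -5.510208, f(2.830000) = 20.798187 (opposite signs)
step 1: m = 2.155000, f(m) = 4.698374 > 0 → root in [1.480000, 2.155000]
step 2: m = 1.817500, f(m) = -1.026991 < 0 → root in [1.817500, 2.155000]
step 3: m = 1.986250, f(m) = 1.666007 > 0 → root in [1.817500, 1.986250]
step 4: m = 1.901875, f(m) = 0.278889 > 0 → root in [1.817500, 1.901875]
Midpoint of [1.817500, 1.901875] = 1.859688

1.8597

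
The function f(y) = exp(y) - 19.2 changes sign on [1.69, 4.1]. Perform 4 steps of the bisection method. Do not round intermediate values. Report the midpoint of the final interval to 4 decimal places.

2.9703

f(1.690000) = -13.780519, f(4.100000) = 41.140288 (opposite signs)
step 1: m = 2.895000, f(m) = -1.116499 < 0 → root in [2.895000, 4.100000]
step 2: m = 3.497500, f(m) = 13.832767 > 0 → root in [2.895000, 3.497500]
step 3: m = 3.196250, f(m) = 5.240705 > 0 → root in [2.895000, 3.196250]
step 4: m = 3.045625, f(m) = 1.823167 > 0 → root in [2.895000, 3.045625]
Midpoint of [2.895000, 3.045625] = 2.970312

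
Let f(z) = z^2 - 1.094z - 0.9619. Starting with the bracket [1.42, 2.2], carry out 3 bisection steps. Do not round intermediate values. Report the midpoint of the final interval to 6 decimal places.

1.663750

f(1.420000) = -0.498980, f(2.200000) = 1.471300 (opposite signs)
step 1: m = 1.810000, f(m) = 0.334060 > 0 → root in [1.420000, 1.810000]
step 2: m = 1.615000, f(m) = -0.120485 < 0 → root in [1.615000, 1.810000]
step 3: m = 1.712500, f(m) = 0.097281 > 0 → root in [1.615000, 1.712500]
Midpoint of [1.615000, 1.712500] = 1.663750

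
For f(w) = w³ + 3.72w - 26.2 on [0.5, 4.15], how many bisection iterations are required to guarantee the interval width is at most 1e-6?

Initial width b − a = 4.15 − 0.5 = 3.650000.
After n steps the width is (b−a)/2^n; need (b−a)/2^n ≤ 1e-6.
So n ≥ log₂(3.650000/1e-6) = log₂(3650000.0000) ≈ 21.7995.
Hence n = 22.

22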